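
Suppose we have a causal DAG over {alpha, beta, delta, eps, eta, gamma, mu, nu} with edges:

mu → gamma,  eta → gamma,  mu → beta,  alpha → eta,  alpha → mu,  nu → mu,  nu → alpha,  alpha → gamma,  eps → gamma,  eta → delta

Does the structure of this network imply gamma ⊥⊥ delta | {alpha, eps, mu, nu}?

Enumerating the 4 paths from gamma to delta and testing each for blocking by {alpha, eps, mu, nu}:
Path 1: gamma ← mu ← alpha → eta → delta
  mu is a chain here and mu is conditioned on, so the path is blocked at mu.
Path 2: gamma ← mu ← nu → alpha → eta → delta
  mu is a chain here and mu is conditioned on, so the path is blocked at mu.
Path 3: gamma ← alpha → eta → delta
  alpha is a fork here and alpha is conditioned on, so the path is blocked at alpha.
Path 4: gamma ← eta → delta
  eta is a fork and eta is not conditioned on — no node blocks this path, so it is active.
Because an active path exists, gamma and delta are not d-separated.

No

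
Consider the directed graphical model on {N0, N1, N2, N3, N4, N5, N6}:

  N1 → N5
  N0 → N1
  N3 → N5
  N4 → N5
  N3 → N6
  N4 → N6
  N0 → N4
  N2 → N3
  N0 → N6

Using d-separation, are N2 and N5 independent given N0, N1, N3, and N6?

5 paths connect N2 and N5; each must be blocked for d-separation to hold:
Path 1: N2 → N3 → N5
  N3 is a chain here and N3 is conditioned on, so the path is blocked at N3.
Path 2: N2 → N3 → N6 ← N0 → N1 → N5
  N3 is a chain here and N3 is conditioned on, so the path is blocked at N3.
Path 3: N2 → N3 → N6 ← N0 → N4 → N5
  N3 is a chain here and N3 is conditioned on, so the path is blocked at N3.
Path 4: N2 → N3 → N6 ← N4 ← N0 → N1 → N5
  N3 is a chain here and N3 is conditioned on, so the path is blocked at N3.
Path 5: N2 → N3 → N6 ← N4 → N5
  N3 is a chain here and N3 is conditioned on, so the path is blocked at N3.
All paths are blocked; N2 ⊥ N5 | {N0, N1, N3, N6} holds.

Yes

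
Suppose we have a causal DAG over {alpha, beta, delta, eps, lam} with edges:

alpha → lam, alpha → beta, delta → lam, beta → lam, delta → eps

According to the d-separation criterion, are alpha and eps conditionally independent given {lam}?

No — alpha and eps are not d-separated given {lam}.

Enumerating the 2 paths from alpha to eps and testing each for blocking by {lam}:
  1. alpha → beta → lam ← delta → eps — beta:chain[open]; lam:collider[open]; delta:fork[open] ⇒ active
  2. alpha → lam ← delta → eps — lam:collider[open]; delta:fork[open] ⇒ active
Since the path alpha → beta → lam ← delta → eps is active, alpha and eps are not d-separated given {lam}.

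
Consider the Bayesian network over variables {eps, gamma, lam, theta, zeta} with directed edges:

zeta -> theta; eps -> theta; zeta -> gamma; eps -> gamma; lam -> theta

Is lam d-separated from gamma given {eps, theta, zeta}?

Yes

2 paths connect lam and gamma; each must be blocked for d-separation to hold:
  1. lam → theta ← eps → gamma — theta:collider[open]; eps:fork[blocks] ⇒ blocked
  2. lam → theta ← zeta → gamma — theta:collider[open]; zeta:fork[blocks] ⇒ blocked
Since every path is blocked, d-separation holds.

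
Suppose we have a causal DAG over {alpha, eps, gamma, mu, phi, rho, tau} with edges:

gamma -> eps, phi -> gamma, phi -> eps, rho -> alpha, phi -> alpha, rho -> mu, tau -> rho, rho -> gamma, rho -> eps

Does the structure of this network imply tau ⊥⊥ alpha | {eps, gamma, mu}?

No — tau and alpha are not d-separated given {eps, gamma, mu}.

We examine all 5 paths between tau and alpha:
Path 1: tau → rho → eps ← gamma ← phi → alpha
  gamma is a chain here and gamma is conditioned on, so the path is blocked at gamma.
Path 2: tau → rho → eps ← phi → alpha
  rho is a chain and rho is not conditioned on; eps is a collider and eps is conditioned on, which opens it; phi is a fork and phi is not conditioned on — no node blocks this path, so it is active.
Path 3: tau → rho → gamma → eps ← phi → alpha
  gamma is a chain here and gamma is conditioned on, so the path is blocked at gamma.
Path 4: tau → rho → gamma ← phi → alpha
  rho is a chain and rho is not conditioned on; gamma is a collider and gamma is conditioned on, which opens it; phi is a fork and phi is not conditioned on — no node blocks this path, so it is active.
Path 5: tau → rho → alpha
  rho is a chain and rho is not conditioned on — no node blocks this path, so it is active.
At least one path is unblocked, so d-separation fails.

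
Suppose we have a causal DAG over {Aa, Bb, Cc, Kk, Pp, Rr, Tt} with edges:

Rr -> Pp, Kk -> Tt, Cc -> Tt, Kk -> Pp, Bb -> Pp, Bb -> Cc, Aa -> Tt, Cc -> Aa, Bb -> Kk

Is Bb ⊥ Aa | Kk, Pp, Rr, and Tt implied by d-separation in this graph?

No — Bb and Aa are not d-separated given {Kk, Pp, Rr, Tt}.

Enumerating the 6 paths from Bb to Aa and testing each for blocking by {Kk, Pp, Rr, Tt}:
Path 1: Bb → Pp ← Kk → Tt ← Aa
  Kk is a fork here and Kk is conditioned on, so the path is blocked at Kk.
Path 2: Bb → Pp ← Kk → Tt ← Cc → Aa
  Kk is a fork here and Kk is conditioned on, so the path is blocked at Kk.
Path 3: Bb → Kk → Tt ← Aa
  Kk is a chain here and Kk is conditioned on, so the path is blocked at Kk.
Path 4: Bb → Kk → Tt ← Cc → Aa
  Kk is a chain here and Kk is conditioned on, so the path is blocked at Kk.
Path 5: Bb → Cc → Tt ← Aa
  Cc is a chain and Cc is not conditioned on; Tt is a collider and Tt is conditioned on, which opens it — no node blocks this path, so it is active.
Path 6: Bb → Cc → Aa
  Cc is a chain and Cc is not conditioned on — no node blocks this path, so it is active.
Because an active path exists, Bb and Aa are not d-separated.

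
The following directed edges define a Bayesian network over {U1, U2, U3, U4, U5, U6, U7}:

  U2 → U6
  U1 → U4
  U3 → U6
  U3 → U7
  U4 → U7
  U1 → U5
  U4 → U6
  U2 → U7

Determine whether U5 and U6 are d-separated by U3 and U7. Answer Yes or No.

No

There are 3 undirected paths between U5 and U6; checking each against the conditioning set {U3, U7}:
  1. U5 ← U1 → U4 → U7 ← U3 → U6 — U1:fork[open]; U4:chain[open]; U7:collider[open]; U3:fork[blocks] ⇒ blocked
  2. U5 ← U1 → U4 → U7 ← U2 → U6 — U1:fork[open]; U4:chain[open]; U7:collider[open]; U2:fork[open] ⇒ active
  3. U5 ← U1 → U4 → U6 — U1:fork[open]; U4:chain[open] ⇒ active
At least one path is unblocked, so d-separation fails.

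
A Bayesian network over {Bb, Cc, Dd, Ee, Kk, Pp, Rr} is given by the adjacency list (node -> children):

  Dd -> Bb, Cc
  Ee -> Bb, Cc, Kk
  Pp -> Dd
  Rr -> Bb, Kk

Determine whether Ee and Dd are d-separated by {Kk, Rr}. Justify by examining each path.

Yes

3 paths connect Ee and Dd; each must be blocked for d-separation to hold:
Path 1: Ee → Bb ← Dd
  Bb is a collider here and neither Bb nor any of its descendants is conditioned on, so the collider stays closed — the path is blocked at Bb.
Path 2: Ee → Kk ← Rr → Bb ← Dd
  Rr is a fork here and Rr is conditioned on, so the path is blocked at Rr.
Path 3: Ee → Cc ← Dd
  Cc is a collider here and neither Cc nor any of its descendants is conditioned on, so the collider stays closed — the path is blocked at Cc.
All paths are blocked; Ee ⊥ Dd | {Kk, Rr} holds.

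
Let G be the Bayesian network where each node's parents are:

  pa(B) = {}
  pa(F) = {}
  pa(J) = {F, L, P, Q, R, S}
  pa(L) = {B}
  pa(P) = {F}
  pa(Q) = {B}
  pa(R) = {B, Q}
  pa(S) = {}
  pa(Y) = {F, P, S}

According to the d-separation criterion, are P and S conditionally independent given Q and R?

Yes

6 paths connect P and S; each must be blocked for d-separation to hold:
  1. P → Y ← S — Y:collider[blocks] ⇒ blocked
  2. P → Y ← F → J ← S — Y:collider[blocks]; F:fork[open]; J:collider[blocks] ⇒ blocked
  3. P → J ← S — J:collider[blocks] ⇒ blocked
  4. P → J ← F → Y ← S — J:collider[blocks]; F:fork[open]; Y:collider[blocks] ⇒ blocked
  5. P ← F → Y ← S — F:fork[open]; Y:collider[blocks] ⇒ blocked
  6. P ← F → J ← S — F:fork[open]; J:collider[blocks] ⇒ blocked
Every path is blocked, so P and S are d-separated given {Q, R}.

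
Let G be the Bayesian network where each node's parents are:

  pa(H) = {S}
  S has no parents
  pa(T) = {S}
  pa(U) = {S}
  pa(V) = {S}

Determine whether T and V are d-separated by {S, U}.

Only one path connects T and V:
  1. T ← S → V — S:fork[blocks] ⇒ blocked
Since every path is blocked, d-separation holds.

Yes — T and V are d-separated given {S, U}.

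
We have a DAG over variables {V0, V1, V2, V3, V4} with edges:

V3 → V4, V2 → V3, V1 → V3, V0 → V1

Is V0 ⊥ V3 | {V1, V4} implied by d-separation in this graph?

Yes — V0 and V3 are d-separated given {V1, V4}.

Only one path connects V0 and V3:
  1. V0 → V1 → V3 — V1:chain[blocks] ⇒ blocked
All paths are blocked; V0 ⊥ V3 | {V1, V4} holds.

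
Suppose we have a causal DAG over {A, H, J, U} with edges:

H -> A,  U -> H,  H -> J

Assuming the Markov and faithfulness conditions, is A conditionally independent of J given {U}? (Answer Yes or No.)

The only undirected path from A to J is:
Path 1: A ← H → J
  H is a fork and H is not conditioned on — no node blocks this path, so it is active.
At least one path is unblocked, so d-separation fails.

No — A and J are not d-separated given {U}.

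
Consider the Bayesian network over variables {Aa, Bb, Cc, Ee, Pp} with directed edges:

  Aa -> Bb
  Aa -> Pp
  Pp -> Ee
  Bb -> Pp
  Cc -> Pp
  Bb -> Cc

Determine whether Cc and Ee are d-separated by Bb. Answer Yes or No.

Enumerating the 3 paths from Cc to Ee and testing each for blocking by {Bb}:
  1. Cc → Pp → Ee — Pp:chain[open] ⇒ active
  2. Cc ← Bb ← Aa → Pp → Ee — Bb:chain[blocks]; Aa:fork[open]; Pp:chain[open] ⇒ blocked
  3. Cc ← Bb → Pp → Ee — Bb:fork[blocks]; Pp:chain[open] ⇒ blocked
Since the path Cc → Pp → Ee is active, Cc and Ee are not d-separated given {Bb}.

No — Cc and Ee are not d-separated given {Bb}.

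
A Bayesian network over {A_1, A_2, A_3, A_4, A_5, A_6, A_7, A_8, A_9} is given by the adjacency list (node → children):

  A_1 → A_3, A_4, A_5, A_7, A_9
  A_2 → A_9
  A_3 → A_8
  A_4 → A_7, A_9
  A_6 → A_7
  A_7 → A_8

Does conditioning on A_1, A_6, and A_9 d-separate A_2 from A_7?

6 paths connect A_2 and A_7; each must be blocked for d-separation to hold:
Path 1: A_2 → A_9 ← A_4 ← A_1 → A_3 → A_8 ← A_7
  A_1 is a fork here and A_1 is conditioned on, so the path is blocked at A_1.
Path 2: A_2 → A_9 ← A_4 ← A_1 → A_7
  A_1 is a fork here and A_1 is conditioned on, so the path is blocked at A_1.
Path 3: A_2 → A_9 ← A_4 → A_7
  A_9 is a collider and A_9 is conditioned on, which opens it; A_4 is a fork and A_4 is not conditioned on — no node blocks this path, so it is active.
Path 4: A_2 → A_9 ← A_1 → A_4 → A_7
  A_1 is a fork here and A_1 is conditioned on, so the path is blocked at A_1.
Path 5: A_2 → A_9 ← A_1 → A_3 → A_8 ← A_7
  A_1 is a fork here and A_1 is conditioned on, so the path is blocked at A_1.
Path 6: A_2 → A_9 ← A_1 → A_7
  A_1 is a fork here and A_1 is conditioned on, so the path is blocked at A_1.
Because an active path exists, A_2 and A_7 are not d-separated.

No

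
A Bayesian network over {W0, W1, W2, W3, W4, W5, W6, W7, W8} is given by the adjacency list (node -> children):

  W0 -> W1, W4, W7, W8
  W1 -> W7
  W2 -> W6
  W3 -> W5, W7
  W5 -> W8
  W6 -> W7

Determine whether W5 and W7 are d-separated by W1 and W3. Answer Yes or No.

Yes — W5 and W7 are d-separated given {W1, W3}.

3 paths connect W5 and W7; each must be blocked for d-separation to hold:
Path 1: W5 → W8 ← W0 → W7
  W8 is a collider here and neither W8 nor any of its descendants is conditioned on, so the collider stays closed — the path is blocked at W8.
Path 2: W5 → W8 ← W0 → W1 → W7
  W8 is a collider here and neither W8 nor any of its descendants is conditioned on, so the collider stays closed — the path is blocked at W8.
Path 3: W5 ← W3 → W7
  W3 is a fork here and W3 is conditioned on, so the path is blocked at W3.
Since every path is blocked, d-separation holds.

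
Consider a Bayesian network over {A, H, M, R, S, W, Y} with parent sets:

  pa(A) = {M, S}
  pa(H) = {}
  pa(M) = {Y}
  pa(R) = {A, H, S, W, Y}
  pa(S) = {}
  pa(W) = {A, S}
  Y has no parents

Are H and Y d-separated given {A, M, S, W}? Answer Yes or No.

We examine all 6 paths between H and Y:
  1. H → R ← W ← A ← M ← Y — R:collider[blocks]; W:chain[blocks]; A:chain[blocks]; M:chain[blocks] ⇒ blocked
  2. H → R ← W ← S → A ← M ← Y — R:collider[blocks]; W:chain[blocks]; S:fork[blocks]; A:collider[open]; M:chain[blocks] ⇒ blocked
  3. H → R ← A ← M ← Y — R:collider[blocks]; A:chain[blocks]; M:chain[blocks] ⇒ blocked
  4. H → R ← S → W ← A ← M ← Y — R:collider[blocks]; S:fork[blocks]; W:collider[open]; A:chain[blocks]; M:chain[blocks] ⇒ blocked
  5. H → R ← S → A ← M ← Y — R:collider[blocks]; S:fork[blocks]; A:collider[open]; M:chain[blocks] ⇒ blocked
  6. H → R ← Y — R:collider[blocks] ⇒ blocked
All paths are blocked; H ⊥ Y | {A, M, S, W} holds.

Yes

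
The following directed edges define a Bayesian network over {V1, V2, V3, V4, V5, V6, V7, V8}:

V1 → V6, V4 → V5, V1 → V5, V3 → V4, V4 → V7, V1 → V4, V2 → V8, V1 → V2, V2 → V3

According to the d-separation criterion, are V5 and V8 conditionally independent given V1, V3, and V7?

Enumerating the 4 paths from V5 to V8 and testing each for blocking by {V1, V3, V7}:
Path 1: V5 ← V4 ← V3 ← V2 → V8
  V3 is a chain here and V3 is conditioned on, so the path is blocked at V3.
Path 2: V5 ← V4 ← V1 → V2 → V8
  V1 is a fork here and V1 is conditioned on, so the path is blocked at V1.
Path 3: V5 ← V1 → V4 ← V3 ← V2 → V8
  V1 is a fork here and V1 is conditioned on, so the path is blocked at V1.
Path 4: V5 ← V1 → V2 → V8
  V1 is a fork here and V1 is conditioned on, so the path is blocked at V1.
All paths are blocked; V5 ⊥ V8 | {V1, V3, V7} holds.

Yes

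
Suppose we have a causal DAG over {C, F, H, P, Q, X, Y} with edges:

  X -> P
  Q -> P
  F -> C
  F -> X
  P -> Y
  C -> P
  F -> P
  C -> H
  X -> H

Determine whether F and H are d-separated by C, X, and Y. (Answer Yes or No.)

There are 6 undirected paths between F and H; checking each against the conditioning set {C, X, Y}:
Path 1: F → P ← X → H
  X is a fork here and X is conditioned on, so the path is blocked at X.
Path 2: F → P ← C → H
  C is a fork here and C is conditioned on, so the path is blocked at C.
Path 3: F → X → H
  X is a chain here and X is conditioned on, so the path is blocked at X.
Path 4: F → X → P ← C → H
  X is a chain here and X is conditioned on, so the path is blocked at X.
Path 5: F → C → H
  C is a chain here and C is conditioned on, so the path is blocked at C.
Path 6: F → C → P ← X → H
  C is a chain here and C is conditioned on, so the path is blocked at C.
Every path is blocked, so F and H are d-separated given {C, X, Y}.

Yes — F and H are d-separated given {C, X, Y}.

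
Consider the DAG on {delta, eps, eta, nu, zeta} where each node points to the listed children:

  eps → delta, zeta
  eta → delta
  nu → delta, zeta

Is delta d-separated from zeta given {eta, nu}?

2 paths connect delta and zeta; each must be blocked for d-separation to hold:
  1. delta ← eps → zeta — eps:fork[open] ⇒ active
  2. delta ← nu → zeta — nu:fork[blocks] ⇒ blocked
Since the path delta ← eps → zeta is active, delta and zeta are not d-separated given {eta, nu}.

No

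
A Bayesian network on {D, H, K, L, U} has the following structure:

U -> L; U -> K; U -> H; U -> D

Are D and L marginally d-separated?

No

The only undirected path from D to L is:
Path 1: D ← U → L
  U is a fork and U is not conditioned on — no node blocks this path, so it is active.
Because an active path exists, D and L are not d-separated.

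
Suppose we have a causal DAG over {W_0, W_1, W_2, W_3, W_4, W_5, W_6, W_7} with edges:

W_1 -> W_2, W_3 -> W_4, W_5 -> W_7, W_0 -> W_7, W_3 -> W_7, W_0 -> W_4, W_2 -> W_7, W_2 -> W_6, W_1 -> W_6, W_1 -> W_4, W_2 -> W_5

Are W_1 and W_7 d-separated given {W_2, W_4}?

There are 6 undirected paths between W_1 and W_7; checking each against the conditioning set {W_2, W_4}:
  1. W_1 → W_2 → W_7 — W_2:chain[blocks] ⇒ blocked
  2. W_1 → W_2 → W_5 → W_7 — W_2:chain[blocks]; W_5:chain[open] ⇒ blocked
  3. W_1 → W_6 ← W_2 → W_7 — W_6:collider[blocks]; W_2:fork[blocks] ⇒ blocked
  4. W_1 → W_6 ← W_2 → W_5 → W_7 — W_6:collider[blocks]; W_2:fork[blocks]; W_5:chain[open] ⇒ blocked
  5. W_1 → W_4 ← W_0 → W_7 — W_4:collider[open]; W_0:fork[open] ⇒ active
  6. W_1 → W_4 ← W_3 → W_7 — W_4:collider[open]; W_3:fork[open] ⇒ active
At least one path is unblocked, so d-separation fails.

No — W_1 and W_7 are not d-separated given {W_2, W_4}.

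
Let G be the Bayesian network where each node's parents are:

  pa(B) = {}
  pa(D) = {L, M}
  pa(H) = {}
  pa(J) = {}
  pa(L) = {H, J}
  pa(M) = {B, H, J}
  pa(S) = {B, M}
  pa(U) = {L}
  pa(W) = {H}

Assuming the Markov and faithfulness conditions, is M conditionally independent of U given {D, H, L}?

Yes

We examine all 3 paths between M and U:
Path 1: M ← J → L → U
  L is a chain here and L is conditioned on, so the path is blocked at L.
Path 2: M → D ← L → U
  L is a fork here and L is conditioned on, so the path is blocked at L.
Path 3: M ← H → L → U
  H is a fork here and H is conditioned on, so the path is blocked at H.
Since every path is blocked, d-separation holds.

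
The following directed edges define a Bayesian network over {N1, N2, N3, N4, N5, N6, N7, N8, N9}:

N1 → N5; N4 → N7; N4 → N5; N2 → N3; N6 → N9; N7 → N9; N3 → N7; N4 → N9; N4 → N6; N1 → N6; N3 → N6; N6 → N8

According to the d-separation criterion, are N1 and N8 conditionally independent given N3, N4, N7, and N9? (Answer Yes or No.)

6 paths connect N1 and N8; each must be blocked for d-separation to hold:
  1. N1 → N5 ← N4 → N7 ← N3 → N6 → N8 — N5:collider[blocks]; N4:fork[blocks]; N7:collider[open]; N3:fork[blocks]; N6:chain[open] ⇒ blocked
  2. N1 → N5 ← N4 → N7 → N9 ← N6 → N8 — N5:collider[blocks]; N4:fork[blocks]; N7:chain[blocks]; N9:collider[open]; N6:fork[open] ⇒ blocked
  3. N1 → N5 ← N4 → N9 ← N7 ← N3 → N6 → N8 — N5:collider[blocks]; N4:fork[blocks]; N9:collider[open]; N7:chain[blocks]; N3:fork[blocks]; N6:chain[open] ⇒ blocked
  4. N1 → N5 ← N4 → N9 ← N6 → N8 — N5:collider[blocks]; N4:fork[blocks]; N9:collider[open]; N6:fork[open] ⇒ blocked
  5. N1 → N5 ← N4 → N6 → N8 — N5:collider[blocks]; N4:fork[blocks]; N6:chain[open] ⇒ blocked
  6. N1 → N6 → N8 — N6:chain[open] ⇒ active
At least one path is unblocked, so d-separation fails.

No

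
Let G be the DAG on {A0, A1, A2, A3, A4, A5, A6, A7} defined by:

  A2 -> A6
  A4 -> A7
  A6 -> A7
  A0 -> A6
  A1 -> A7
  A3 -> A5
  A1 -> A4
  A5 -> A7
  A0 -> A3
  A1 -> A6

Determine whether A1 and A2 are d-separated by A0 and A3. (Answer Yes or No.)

Enumerating the 5 paths from A1 to A2 and testing each for blocking by {A0, A3}:
  1. A1 → A4 → A7 ← A6 ← A2 — A4:chain[open]; A7:collider[blocks]; A6:chain[open] ⇒ blocked
  2. A1 → A4 → A7 ← A5 ← A3 ← A0 → A6 ← A2 — A4:chain[open]; A7:collider[blocks]; A5:chain[open]; A3:chain[blocks]; A0:fork[blocks]; A6:collider[blocks] ⇒ blocked
  3. A1 → A6 ← A2 — A6:collider[blocks] ⇒ blocked
  4. A1 → A7 ← A6 ← A2 — A7:collider[blocks]; A6:chain[open] ⇒ blocked
  5. A1 → A7 ← A5 ← A3 ← A0 → A6 ← A2 — A7:collider[blocks]; A5:chain[open]; A3:chain[blocks]; A0:fork[blocks]; A6:collider[blocks] ⇒ blocked
All paths are blocked; A1 ⊥ A2 | {A0, A3} holds.

Yes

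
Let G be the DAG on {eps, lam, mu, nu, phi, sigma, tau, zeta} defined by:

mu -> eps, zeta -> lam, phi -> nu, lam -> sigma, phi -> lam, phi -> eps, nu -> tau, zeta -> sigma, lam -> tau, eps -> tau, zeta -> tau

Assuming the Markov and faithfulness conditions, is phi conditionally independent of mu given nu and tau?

No

We examine all 5 paths between phi and mu:
Path 1: phi → eps ← mu
  eps is a collider and its descendant tau is conditioned on, which opens it — no node blocks this path, so it is active.
Path 2: phi → lam → tau ← eps ← mu
  lam is a chain and lam is not conditioned on; tau is a collider and tau is conditioned on, which opens it; eps is a chain and eps is not conditioned on — no node blocks this path, so it is active.
Path 3: phi → lam → sigma ← zeta → tau ← eps ← mu
  sigma is a collider here and neither sigma nor any of its descendants is conditioned on, so the collider stays closed — the path is blocked at sigma.
Path 4: phi → lam ← zeta → tau ← eps ← mu
  lam is a collider and its descendant tau is conditioned on, which opens it; zeta is a fork and zeta is not conditioned on; tau is a collider and tau is conditioned on, which opens it; eps is a chain and eps is not conditioned on — no node blocks this path, so it is active.
Path 5: phi → nu → tau ← eps ← mu
  nu is a chain here and nu is conditioned on, so the path is blocked at nu.
Because an active path exists, phi and mu are not d-separated.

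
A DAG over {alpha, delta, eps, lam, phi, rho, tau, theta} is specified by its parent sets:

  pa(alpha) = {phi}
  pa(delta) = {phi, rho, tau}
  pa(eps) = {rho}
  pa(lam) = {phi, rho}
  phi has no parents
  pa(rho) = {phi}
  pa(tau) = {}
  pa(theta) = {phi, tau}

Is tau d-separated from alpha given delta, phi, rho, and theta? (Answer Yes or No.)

There are 4 undirected paths between tau and alpha; checking each against the conditioning set {delta, phi, rho, theta}:
Path 1: tau → delta ← rho → lam ← phi → alpha
  rho is a fork here and rho is conditioned on, so the path is blocked at rho.
Path 2: tau → delta ← rho ← phi → alpha
  rho is a chain here and rho is conditioned on, so the path is blocked at rho.
Path 3: tau → delta ← phi → alpha
  phi is a fork here and phi is conditioned on, so the path is blocked at phi.
Path 4: tau → theta ← phi → alpha
  phi is a fork here and phi is conditioned on, so the path is blocked at phi.
All paths are blocked; tau ⊥ alpha | {delta, phi, rho, theta} holds.

Yes — tau and alpha are d-separated given {delta, phi, rho, theta}.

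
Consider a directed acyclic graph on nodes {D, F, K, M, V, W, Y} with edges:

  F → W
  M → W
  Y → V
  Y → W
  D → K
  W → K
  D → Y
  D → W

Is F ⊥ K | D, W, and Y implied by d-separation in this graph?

Yes — F and K are d-separated given {D, W, Y}.

3 paths connect F and K; each must be blocked for d-separation to hold:
  1. F → W ← D → K — W:collider[open]; D:fork[blocks] ⇒ blocked
  2. F → W → K — W:chain[blocks] ⇒ blocked
  3. F → W ← Y ← D → K — W:collider[open]; Y:chain[blocks]; D:fork[blocks] ⇒ blocked
All paths are blocked; F ⊥ K | {D, W, Y} holds.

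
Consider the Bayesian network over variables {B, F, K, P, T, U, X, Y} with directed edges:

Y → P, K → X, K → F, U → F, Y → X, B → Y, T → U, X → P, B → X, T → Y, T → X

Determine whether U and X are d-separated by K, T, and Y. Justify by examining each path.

Yes

Enumerating the 5 paths from U to X and testing each for blocking by {K, T, Y}:
Path 1: U → F ← K → X
  F is a collider here and neither F nor any of its descendants is conditioned on, so the collider stays closed — the path is blocked at F.
Path 2: U ← T → X
  T is a fork here and T is conditioned on, so the path is blocked at T.
Path 3: U ← T → Y → P ← X
  T is a fork here and T is conditioned on, so the path is blocked at T.
Path 4: U ← T → Y → X
  T is a fork here and T is conditioned on, so the path is blocked at T.
Path 5: U ← T → Y ← B → X
  T is a fork here and T is conditioned on, so the path is blocked at T.
Since every path is blocked, d-separation holds.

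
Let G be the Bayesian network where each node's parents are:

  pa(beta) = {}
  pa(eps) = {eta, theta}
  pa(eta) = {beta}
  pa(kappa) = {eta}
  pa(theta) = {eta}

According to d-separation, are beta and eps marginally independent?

There are 2 undirected paths between beta and eps; checking each against the conditioning set ∅:
Path 1: beta → eta → theta → eps
  eta is a chain and eta is not conditioned on; theta is a chain and theta is not conditioned on — no node blocks this path, so it is active.
Path 2: beta → eta → eps
  eta is a chain and eta is not conditioned on — no node blocks this path, so it is active.
At least one path is unblocked, so d-separation fails.

No — beta and eps are not d-separated given ∅.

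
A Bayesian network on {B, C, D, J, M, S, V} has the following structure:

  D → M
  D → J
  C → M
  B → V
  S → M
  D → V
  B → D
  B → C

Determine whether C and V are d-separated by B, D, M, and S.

Yes — C and V are d-separated given {B, D, M, S}.

Enumerating the 4 paths from C to V and testing each for blocking by {B, D, M, S}:
  1. C ← B → V — B:fork[blocks] ⇒ blocked
  2. C ← B → D → V — B:fork[blocks]; D:chain[blocks] ⇒ blocked
  3. C → M ← D ← B → V — M:collider[open]; D:chain[blocks]; B:fork[blocks] ⇒ blocked
  4. C → M ← D → V — M:collider[open]; D:fork[blocks] ⇒ blocked
Since every path is blocked, d-separation holds.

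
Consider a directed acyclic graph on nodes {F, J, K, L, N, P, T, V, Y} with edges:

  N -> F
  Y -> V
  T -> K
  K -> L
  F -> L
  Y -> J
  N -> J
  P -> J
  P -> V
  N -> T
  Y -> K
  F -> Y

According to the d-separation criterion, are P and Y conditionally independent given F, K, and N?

Yes — P and Y are d-separated given {F, K, N}.

There are 6 undirected paths between P and Y; checking each against the conditioning set {F, K, N}:
Path 1: P → V ← Y
  V is a collider here and neither V nor any of its descendants is conditioned on, so the collider stays closed — the path is blocked at V.
Path 2: P → J ← N → F → Y
  J is a collider here and neither J nor any of its descendants is conditioned on, so the collider stays closed — the path is blocked at J.
Path 3: P → J ← N → F → L ← K ← Y
  J is a collider here and neither J nor any of its descendants is conditioned on, so the collider stays closed — the path is blocked at J.
Path 4: P → J ← N → T → K ← Y
  J is a collider here and neither J nor any of its descendants is conditioned on, so the collider stays closed — the path is blocked at J.
Path 5: P → J ← N → T → K → L ← F → Y
  J is a collider here and neither J nor any of its descendants is conditioned on, so the collider stays closed — the path is blocked at J.
Path 6: P → J ← Y
  J is a collider here and neither J nor any of its descendants is conditioned on, so the collider stays closed — the path is blocked at J.
Since every path is blocked, d-separation holds.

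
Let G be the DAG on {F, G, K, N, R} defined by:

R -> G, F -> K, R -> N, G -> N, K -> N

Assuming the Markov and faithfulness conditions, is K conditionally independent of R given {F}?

There are 2 undirected paths between K and R; checking each against the conditioning set {F}:
  1. K → N ← R — N:collider[blocks] ⇒ blocked
  2. K → N ← G ← R — N:collider[blocks]; G:chain[open] ⇒ blocked
All paths are blocked; K ⊥ R | {F} holds.

Yes — K and R are d-separated given {F}.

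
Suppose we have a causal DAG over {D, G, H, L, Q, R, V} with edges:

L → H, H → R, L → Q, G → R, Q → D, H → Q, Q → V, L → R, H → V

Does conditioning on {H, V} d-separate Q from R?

No

We examine all 6 paths between Q and R:
Path 1: Q ← H → R
  H is a fork here and H is conditioned on, so the path is blocked at H.
Path 2: Q ← H ← L → R
  H is a chain here and H is conditioned on, so the path is blocked at H.
Path 3: Q → V ← H → R
  H is a fork here and H is conditioned on, so the path is blocked at H.
Path 4: Q → V ← H ← L → R
  H is a chain here and H is conditioned on, so the path is blocked at H.
Path 5: Q ← L → H → R
  H is a chain here and H is conditioned on, so the path is blocked at H.
Path 6: Q ← L → R
  L is a fork and L is not conditioned on — no node blocks this path, so it is active.
At least one path is unblocked, so d-separation fails.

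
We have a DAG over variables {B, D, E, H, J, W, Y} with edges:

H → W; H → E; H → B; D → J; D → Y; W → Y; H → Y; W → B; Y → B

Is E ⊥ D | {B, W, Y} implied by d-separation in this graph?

We examine all 5 paths between E and D:
Path 1: E ← H → Y ← D
  H is a fork and H is not conditioned on; Y is a collider and Y is conditioned on, which opens it — no node blocks this path, so it is active.
Path 2: E ← H → W → Y ← D
  W is a chain here and W is conditioned on, so the path is blocked at W.
Path 3: E ← H → W → B ← Y ← D
  W is a chain here and W is conditioned on, so the path is blocked at W.
Path 4: E ← H → B ← Y ← D
  Y is a chain here and Y is conditioned on, so the path is blocked at Y.
Path 5: E ← H → B ← W → Y ← D
  W is a fork here and W is conditioned on, so the path is blocked at W.
Since the path E ← H → Y ← D is active, E and D are not d-separated given {B, W, Y}.

No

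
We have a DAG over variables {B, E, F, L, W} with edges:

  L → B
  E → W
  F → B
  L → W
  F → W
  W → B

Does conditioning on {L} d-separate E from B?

3 paths connect E and B; each must be blocked for d-separation to hold:
Path 1: E → W ← L → B
  W is a collider here and neither W nor any of its descendants is conditioned on, so the collider stays closed — the path is blocked at W.
Path 2: E → W ← F → B
  W is a collider here and neither W nor any of its descendants is conditioned on, so the collider stays closed — the path is blocked at W.
Path 3: E → W → B
  W is a chain and W is not conditioned on — no node blocks this path, so it is active.
Since the path E → W → B is active, E and B are not d-separated given {L}.

No — E and B are not d-separated given {L}.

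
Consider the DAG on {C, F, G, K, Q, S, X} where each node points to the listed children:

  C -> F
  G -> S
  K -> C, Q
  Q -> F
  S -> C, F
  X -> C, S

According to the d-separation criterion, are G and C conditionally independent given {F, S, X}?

Yes

4 paths connect G and C; each must be blocked for d-separation to hold:
  1. G → S → F ← C — S:chain[blocks]; F:collider[open] ⇒ blocked
  2. G → S → F ← Q ← K → C — S:chain[blocks]; F:collider[open]; Q:chain[open]; K:fork[open] ⇒ blocked
  3. G → S ← X → C — S:collider[open]; X:fork[blocks] ⇒ blocked
  4. G → S → C — S:chain[blocks] ⇒ blocked
Every path is blocked, so G and C are d-separated given {F, S, X}.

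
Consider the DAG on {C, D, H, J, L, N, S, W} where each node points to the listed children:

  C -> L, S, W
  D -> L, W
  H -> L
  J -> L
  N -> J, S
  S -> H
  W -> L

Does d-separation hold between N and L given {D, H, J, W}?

Enumerating the 5 paths from N to L and testing each for blocking by {D, H, J, W}:
Path 1: N → S → H → L
  H is a chain here and H is conditioned on, so the path is blocked at H.
Path 2: N → S ← C → L
  S is a collider and its descendant H is conditioned on, which opens it; C is a fork and C is not conditioned on — no node blocks this path, so it is active.
Path 3: N → S ← C → W ← D → L
  D is a fork here and D is conditioned on, so the path is blocked at D.
Path 4: N → S ← C → W → L
  W is a chain here and W is conditioned on, so the path is blocked at W.
Path 5: N → J → L
  J is a chain here and J is conditioned on, so the path is blocked at J.
At least one path is unblocked, so d-separation fails.

No — N and L are not d-separated given {D, H, J, W}.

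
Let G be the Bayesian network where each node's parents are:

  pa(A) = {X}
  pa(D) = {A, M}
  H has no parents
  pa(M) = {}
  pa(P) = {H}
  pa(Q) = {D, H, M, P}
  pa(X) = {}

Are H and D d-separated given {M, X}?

Yes

We examine all 4 paths between H and D:
  1. H → Q ← D — Q:collider[blocks] ⇒ blocked
  2. H → Q ← M → D — Q:collider[blocks]; M:fork[blocks] ⇒ blocked
  3. H → P → Q ← D — P:chain[open]; Q:collider[blocks] ⇒ blocked
  4. H → P → Q ← M → D — P:chain[open]; Q:collider[blocks]; M:fork[blocks] ⇒ blocked
Every path is blocked, so H and D are d-separated given {M, X}.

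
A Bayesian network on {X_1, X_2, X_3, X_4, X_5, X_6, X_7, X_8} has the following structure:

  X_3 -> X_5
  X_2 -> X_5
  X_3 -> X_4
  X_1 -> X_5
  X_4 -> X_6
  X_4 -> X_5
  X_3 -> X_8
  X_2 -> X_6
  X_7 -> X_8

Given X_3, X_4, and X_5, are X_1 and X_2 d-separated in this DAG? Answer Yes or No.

3 paths connect X_1 and X_2; each must be blocked for d-separation to hold:
  1. X_1 → X_5 ← X_4 → X_6 ← X_2 — X_5:collider[open]; X_4:fork[blocks]; X_6:collider[blocks] ⇒ blocked
  2. X_1 → X_5 ← X_3 → X_4 → X_6 ← X_2 — X_5:collider[open]; X_3:fork[blocks]; X_4:chain[blocks]; X_6:collider[blocks] ⇒ blocked
  3. X_1 → X_5 ← X_2 — X_5:collider[open] ⇒ active
At least one path is unblocked, so d-separation fails.

No — X_1 and X_2 are not d-separated given {X_3, X_4, X_5}.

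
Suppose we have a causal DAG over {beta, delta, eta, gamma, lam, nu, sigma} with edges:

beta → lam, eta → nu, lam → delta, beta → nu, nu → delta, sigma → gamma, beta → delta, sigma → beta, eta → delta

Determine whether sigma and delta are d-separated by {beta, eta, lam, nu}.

There are 4 undirected paths between sigma and delta; checking each against the conditioning set {beta, eta, lam, nu}:
Path 1: sigma → beta → delta
  beta is a chain here and beta is conditioned on, so the path is blocked at beta.
Path 2: sigma → beta → lam → delta
  beta is a chain here and beta is conditioned on, so the path is blocked at beta.
Path 3: sigma → beta → nu → delta
  beta is a chain here and beta is conditioned on, so the path is blocked at beta.
Path 4: sigma → beta → nu ← eta → delta
  beta is a chain here and beta is conditioned on, so the path is blocked at beta.
Since every path is blocked, d-separation holds.

Yes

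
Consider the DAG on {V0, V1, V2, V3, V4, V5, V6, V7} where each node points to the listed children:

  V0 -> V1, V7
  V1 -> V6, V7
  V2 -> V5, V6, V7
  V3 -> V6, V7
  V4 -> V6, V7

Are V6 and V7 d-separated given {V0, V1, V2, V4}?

There are 5 undirected paths between V6 and V7; checking each against the conditioning set {V0, V1, V2, V4}:
  1. V6 ← V4 → V7 — V4:fork[blocks] ⇒ blocked
  2. V6 ← V3 → V7 — V3:fork[open] ⇒ active
  3. V6 ← V1 ← V0 → V7 — V1:chain[blocks]; V0:fork[blocks] ⇒ blocked
  4. V6 ← V1 → V7 — V1:fork[blocks] ⇒ blocked
  5. V6 ← V2 → V7 — V2:fork[blocks] ⇒ blocked
Since the path V6 ← V3 → V7 is active, V6 and V7 are not d-separated given {V0, V1, V2, V4}.

No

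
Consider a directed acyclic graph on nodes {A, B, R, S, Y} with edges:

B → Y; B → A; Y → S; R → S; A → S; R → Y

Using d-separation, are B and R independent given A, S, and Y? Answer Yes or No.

No — B and R are not d-separated given {A, S, Y}.

There are 4 undirected paths between B and R; checking each against the conditioning set {A, S, Y}:
Path 1: B → A → S ← Y ← R
  A is a chain here and A is conditioned on, so the path is blocked at A.
Path 2: B → A → S ← R
  A is a chain here and A is conditioned on, so the path is blocked at A.
Path 3: B → Y ← R
  Y is a collider and Y is conditioned on, which opens it — no node blocks this path, so it is active.
Path 4: B → Y → S ← R
  Y is a chain here and Y is conditioned on, so the path is blocked at Y.
Since the path B → Y ← R is active, B and R are not d-separated given {A, S, Y}.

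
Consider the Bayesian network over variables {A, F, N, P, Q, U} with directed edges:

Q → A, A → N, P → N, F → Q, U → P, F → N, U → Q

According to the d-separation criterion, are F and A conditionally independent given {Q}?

There are 4 undirected paths between F and A; checking each against the conditioning set {Q}:
  1. F → Q → A — Q:chain[blocks] ⇒ blocked
  2. F → Q ← U → P → N ← A — Q:collider[open]; U:fork[open]; P:chain[open]; N:collider[blocks] ⇒ blocked
  3. F → N ← A — N:collider[blocks] ⇒ blocked
  4. F → N ← P ← U → Q → A — N:collider[blocks]; P:chain[open]; U:fork[open]; Q:chain[blocks] ⇒ blocked
All paths are blocked; F ⊥ A | {Q} holds.

Yes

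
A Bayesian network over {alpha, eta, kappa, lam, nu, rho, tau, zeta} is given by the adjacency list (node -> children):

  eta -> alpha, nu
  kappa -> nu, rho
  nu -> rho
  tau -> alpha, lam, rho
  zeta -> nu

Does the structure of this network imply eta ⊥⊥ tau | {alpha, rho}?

No

3 paths connect eta and tau; each must be blocked for d-separation to hold:
Path 1: eta → alpha ← tau
  alpha is a collider and alpha is conditioned on, which opens it — no node blocks this path, so it is active.
Path 2: eta → nu ← kappa → rho ← tau
  nu is a collider and its descendant rho is conditioned on, which opens it; kappa is a fork and kappa is not conditioned on; rho is a collider and rho is conditioned on, which opens it — no node blocks this path, so it is active.
Path 3: eta → nu → rho ← tau
  nu is a chain and nu is not conditioned on; rho is a collider and rho is conditioned on, which opens it — no node blocks this path, so it is active.
Since the path eta → alpha ← tau is active, eta and tau are not d-separated given {alpha, rho}.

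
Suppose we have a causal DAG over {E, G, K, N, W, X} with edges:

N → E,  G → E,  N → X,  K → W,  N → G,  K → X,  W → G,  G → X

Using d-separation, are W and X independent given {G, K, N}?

We examine all 4 paths between W and X:
  1. W → G ← N → X — G:collider[open]; N:fork[blocks] ⇒ blocked
  2. W → G → E ← N → X — G:chain[blocks]; E:collider[blocks]; N:fork[blocks] ⇒ blocked
  3. W → G → X — G:chain[blocks] ⇒ blocked
  4. W ← K → X — K:fork[blocks] ⇒ blocked
All paths are blocked; W ⊥ X | {G, K, N} holds.

Yes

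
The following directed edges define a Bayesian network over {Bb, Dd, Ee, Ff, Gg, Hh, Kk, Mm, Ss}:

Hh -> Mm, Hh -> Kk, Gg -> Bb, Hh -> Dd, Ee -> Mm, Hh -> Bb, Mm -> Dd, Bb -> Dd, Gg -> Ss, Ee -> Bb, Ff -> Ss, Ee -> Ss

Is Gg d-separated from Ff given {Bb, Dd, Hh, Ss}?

Enumerating the 6 paths from Gg to Ff and testing each for blocking by {Bb, Dd, Hh, Ss}:
Path 1: Gg → Ss ← Ff
  Ss is a collider and Ss is conditioned on, which opens it — no node blocks this path, so it is active.
Path 2: Gg → Bb → Dd ← Hh → Mm ← Ee → Ss ← Ff
  Bb is a chain here and Bb is conditioned on, so the path is blocked at Bb.
Path 3: Gg → Bb → Dd ← Mm ← Ee → Ss ← Ff
  Bb is a chain here and Bb is conditioned on, so the path is blocked at Bb.
Path 4: Gg → Bb ← Hh → Dd ← Mm ← Ee → Ss ← Ff
  Hh is a fork here and Hh is conditioned on, so the path is blocked at Hh.
Path 5: Gg → Bb ← Hh → Mm ← Ee → Ss ← Ff
  Hh is a fork here and Hh is conditioned on, so the path is blocked at Hh.
Path 6: Gg → Bb ← Ee → Ss ← Ff
  Bb is a collider and Bb is conditioned on, which opens it; Ee is a fork and Ee is not conditioned on; Ss is a collider and Ss is conditioned on, which opens it — no node blocks this path, so it is active.
Because an active path exists, Gg and Ff are not d-separated.

No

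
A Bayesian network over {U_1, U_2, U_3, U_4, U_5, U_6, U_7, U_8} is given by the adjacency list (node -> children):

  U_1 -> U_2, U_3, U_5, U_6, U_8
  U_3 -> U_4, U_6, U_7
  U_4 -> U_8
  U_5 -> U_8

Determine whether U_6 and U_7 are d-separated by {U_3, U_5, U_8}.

Yes

There are 4 undirected paths between U_6 and U_7; checking each against the conditioning set {U_3, U_5, U_8}:
Path 1: U_6 ← U_1 → U_5 → U_8 ← U_4 ← U_3 → U_7
  U_5 is a chain here and U_5 is conditioned on, so the path is blocked at U_5.
Path 2: U_6 ← U_1 → U_3 → U_7
  U_3 is a chain here and U_3 is conditioned on, so the path is blocked at U_3.
Path 3: U_6 ← U_1 → U_8 ← U_4 ← U_3 → U_7
  U_3 is a fork here and U_3 is conditioned on, so the path is blocked at U_3.
Path 4: U_6 ← U_3 → U_7
  U_3 is a fork here and U_3 is conditioned on, so the path is blocked at U_3.
Every path is blocked, so U_6 and U_7 are d-separated given {U_3, U_5, U_8}.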